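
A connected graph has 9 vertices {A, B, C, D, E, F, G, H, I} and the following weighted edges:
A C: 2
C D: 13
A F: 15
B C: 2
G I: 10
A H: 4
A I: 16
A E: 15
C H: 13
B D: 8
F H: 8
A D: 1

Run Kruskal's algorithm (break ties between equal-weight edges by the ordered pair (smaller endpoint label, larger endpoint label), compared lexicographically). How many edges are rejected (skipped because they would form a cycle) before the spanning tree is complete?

Kruskal's algorithm — process edges by increasing weight (ties by edge label):
A D (1): add — endpoints in different components.
A C (2): add — endpoints in different components.
B C (2): add — endpoints in different components.
A H (4): add — endpoints in different components.
B D (8): skip — B and D already connected.
F H (8): add — endpoints in different components.
G I (10): add — endpoints in different components.
C D (13): skip — C and D already connected.
C H (13): skip — C and H already connected.
A E (15): add — endpoints in different components.
A F (15): skip — A and F already connected.
A I (16): add — endpoints in different components.
Edges rejected before the tree was complete: 4.

4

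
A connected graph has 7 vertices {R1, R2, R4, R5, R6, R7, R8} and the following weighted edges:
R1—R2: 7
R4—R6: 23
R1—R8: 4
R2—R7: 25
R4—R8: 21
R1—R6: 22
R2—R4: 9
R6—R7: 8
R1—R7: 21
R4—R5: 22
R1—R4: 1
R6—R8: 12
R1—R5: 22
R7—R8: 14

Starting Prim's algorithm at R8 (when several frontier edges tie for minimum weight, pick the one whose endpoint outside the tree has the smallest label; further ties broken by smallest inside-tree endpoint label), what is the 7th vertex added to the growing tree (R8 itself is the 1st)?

Prim, starting at R8.
Step 1: cheapest edge leaving the tree is R1—R8 (4); add R1.
Step 2: cheapest edge leaving the tree is R1—R4 (1); add R4.
Step 3: cheapest edge leaving the tree is R1—R2 (7); add R2.
Step 4: cheapest edge leaving the tree is R6—R8 (12); add R6.
Step 5: cheapest edge leaving the tree is R6—R7 (8); add R7.
Step 6: cheapest edge leaving the tree is R1—R5 (22); add R5.
Vertex order: R8, R1, R4, R2, R6, R7, R5. The 7th vertex is R5.

R5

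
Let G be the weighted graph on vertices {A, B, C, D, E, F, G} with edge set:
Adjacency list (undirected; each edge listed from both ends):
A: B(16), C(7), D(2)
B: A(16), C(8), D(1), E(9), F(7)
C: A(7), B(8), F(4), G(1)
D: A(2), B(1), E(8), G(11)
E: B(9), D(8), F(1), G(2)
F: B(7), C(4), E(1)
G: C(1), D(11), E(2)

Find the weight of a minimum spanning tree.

Sort edges by weight, then run Kruskal:
B-D (1): add. Components now {A} {B,D} {C} {E} {F} {G}
C-G (1): add. Components now {A} {B,D} {C,G} {E} {F}
E-F (1): add. Components now {A} {B,D} {C,G} {E,F}
A-D (2): add. Components now {A,B,D} {C,G} {E,F}
E-G (2): add. Components now {A,B,D} {C,E,F,G}
C-F (4): skip — C and F already connected.
A-C (7): add. Components now {A,B,C,D,E,F,G}
MST edges: B-D, C-G, E-F, A-D, E-G, A-C; total weight 1+1+1+2+2+7 = 14.

14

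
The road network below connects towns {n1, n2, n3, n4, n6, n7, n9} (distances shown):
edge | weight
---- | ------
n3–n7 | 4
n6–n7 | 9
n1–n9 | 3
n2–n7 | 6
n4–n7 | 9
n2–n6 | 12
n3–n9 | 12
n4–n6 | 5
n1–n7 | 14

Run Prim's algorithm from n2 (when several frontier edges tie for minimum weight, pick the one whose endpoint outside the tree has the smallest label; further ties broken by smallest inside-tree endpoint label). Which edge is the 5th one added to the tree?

n3-n9

Prim's algorithm from n2:
Step 1: frontier [n2–n7 6, n2–n6 12] → take n2–n7 (6); add n7.
Step 2: frontier [n2–n6 12, n3–n7 4, n4–n7 9, n6–n7 9, n1–n7 14] → take n3–n7 (4); add n3.
Step 3: frontier [n2–n6 12, n3–n9 12, n4–n7 9, n6–n7 9, n1–n7 14] → take n4–n7 (9); add n4.
Step 4: frontier [n2–n6 12, n3–n9 12, n4–n6 5, n6–n7 9, n1–n7 14] → take n4–n6 (5); add n6.
Step 5: frontier [n3–n9 12, n1–n7 14] → take n3–n9 (12); add n9.
Step 6: frontier [n1–n7 14, n1–n9 3] → take n1–n9 (3); add n1.
The 5th edge added is n3–n9.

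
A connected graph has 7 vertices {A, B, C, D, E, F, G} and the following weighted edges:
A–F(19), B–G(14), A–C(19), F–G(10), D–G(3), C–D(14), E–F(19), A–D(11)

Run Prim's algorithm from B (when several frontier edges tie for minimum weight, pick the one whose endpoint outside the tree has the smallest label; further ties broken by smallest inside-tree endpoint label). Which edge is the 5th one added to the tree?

C-D

Grow the tree from B using Prim:
Step 1: cheapest edge leaving the tree is B–G (14); add G.
Step 2: cheapest edge leaving the tree is D–G (3); add D.
Step 3: cheapest edge leaving the tree is F–G (10); add F.
Step 4: cheapest edge leaving the tree is A–D (11); add A.
Step 5: cheapest edge leaving the tree is C–D (14); add C.
Step 6: cheapest edge leaving the tree is E–F (19); add E.
The 5th edge added is C–D.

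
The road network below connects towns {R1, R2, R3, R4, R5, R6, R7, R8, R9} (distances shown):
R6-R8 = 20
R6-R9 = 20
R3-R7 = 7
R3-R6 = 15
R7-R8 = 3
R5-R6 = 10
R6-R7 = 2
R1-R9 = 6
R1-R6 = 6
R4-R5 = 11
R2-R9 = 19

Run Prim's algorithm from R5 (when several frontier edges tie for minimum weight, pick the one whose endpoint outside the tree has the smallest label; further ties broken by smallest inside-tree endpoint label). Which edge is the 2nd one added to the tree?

Prim, starting at R5.
Step 1: frontier [R5-R6 10, R4-R5 11] → take R5-R6 (10); add R6.
Step 2: frontier [R4-R5 11, R6-R7 2, R1-R6 6, R3-R6 15, R6-R8 20, R6-R9 20] → take R6-R7 (2); add R7.
Step 3: frontier [R4-R5 11, R1-R6 6, R3-R6 15, R6-R8 20, R6-R9 20, R7-R8 3, R3-R7 7] → take R7-R8 (3); add R8.
Step 4: frontier [R4-R5 11, R1-R6 6, R3-R6 15, R6-R9 20, R3-R7 7] → take R1-R6 (6); add R1.
Step 5: frontier [R1-R9 6, R4-R5 11, R3-R6 15, R6-R9 20, R3-R7 7] → take R1-R9 (6); add R9.
Step 6: frontier [R4-R5 11, R3-R6 15, R3-R7 7, R2-R9 19] → take R3-R7 (7); add R3.
Step 7: frontier [R4-R5 11, R2-R9 19] → take R4-R5 (11); add R4.
Step 8: frontier [R2-R9 19] → take R2-R9 (19); add R2.
The 2nd edge added is R6-R7.

R6-R7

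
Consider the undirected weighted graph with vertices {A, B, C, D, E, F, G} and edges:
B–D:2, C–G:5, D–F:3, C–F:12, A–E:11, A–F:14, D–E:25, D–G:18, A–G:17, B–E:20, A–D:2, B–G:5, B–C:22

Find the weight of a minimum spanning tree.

28

Grow the tree from B using Prim:
Step 1: cheapest edge leaving the tree is B–D (2); add D.
Step 2: cheapest edge leaving the tree is A–D (2); add A.
Step 3: cheapest edge leaving the tree is D–F (3); add F.
Step 4: cheapest edge leaving the tree is B–G (5); add G.
Step 5: cheapest edge leaving the tree is C–G (5); add C.
Step 6: cheapest edge leaving the tree is A–E (11); add E.
MST edges: B–D, A–D, D–F, B–G, C–G, A–E; total weight 2+2+3+5+5+11 = 28.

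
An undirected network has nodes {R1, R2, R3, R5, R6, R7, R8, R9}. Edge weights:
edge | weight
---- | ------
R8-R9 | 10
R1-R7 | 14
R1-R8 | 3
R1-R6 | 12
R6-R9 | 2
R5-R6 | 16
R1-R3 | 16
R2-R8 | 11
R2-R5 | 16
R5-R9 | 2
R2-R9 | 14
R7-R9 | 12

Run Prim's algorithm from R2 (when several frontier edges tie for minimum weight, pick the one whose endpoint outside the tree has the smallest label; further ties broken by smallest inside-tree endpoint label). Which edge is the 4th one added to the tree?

Prim's algorithm from R2:
Step 1: cheapest edge leaving the tree is R2-R8 (11); add R8.
Step 2: cheapest edge leaving the tree is R1-R8 (3); add R1.
Step 3: cheapest edge leaving the tree is R8-R9 (10); add R9.
Step 4: cheapest edge leaving the tree is R5-R9 (2); add R5.
Step 5: cheapest edge leaving the tree is R6-R9 (2); add R6.
Step 6: cheapest edge leaving the tree is R7-R9 (12); add R7.
Step 7: cheapest edge leaving the tree is R1-R3 (16); add R3.
The 4th edge added is R5-R9.

R5-R9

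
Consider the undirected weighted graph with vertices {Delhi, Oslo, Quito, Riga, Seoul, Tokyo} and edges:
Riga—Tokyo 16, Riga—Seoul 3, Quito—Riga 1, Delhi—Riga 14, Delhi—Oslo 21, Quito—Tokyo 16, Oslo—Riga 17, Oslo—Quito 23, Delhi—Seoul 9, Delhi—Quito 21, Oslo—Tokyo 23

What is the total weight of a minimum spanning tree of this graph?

Grow the tree from Delhi using Prim:
Step 1: frontier [Delhi—Seoul 9, Delhi—Riga 14, Delhi—Oslo 21, Delhi—Quito 21] → take Delhi—Seoul (9); add Seoul.
Step 2: frontier [Delhi—Riga 14, Delhi—Oslo 21, Delhi—Quito 21, Riga—Seoul 3] → take Riga—Seoul (3); add Riga.
Step 3: frontier [Delhi—Oslo 21, Delhi—Quito 21, Quito—Riga 1, Riga—Tokyo 16, Oslo—Riga 17] → take Quito—Riga (1); add Quito.
Step 4: frontier [Delhi—Oslo 21, Quito—Tokyo 16, Oslo—Quito 23, Riga—Tokyo 16, Oslo—Riga 17] → take Quito—Tokyo (16); add Tokyo.
Step 5: frontier [Delhi—Oslo 21, Oslo—Quito 23, Oslo—Riga 17, Oslo—Tokyo 23] → take Oslo—Riga (17); add Oslo.
MST edges: Delhi—Seoul, Riga—Seoul, Quito—Riga, Quito—Tokyo, Oslo—Riga; total weight 9+3+1+16+17 = 46.

46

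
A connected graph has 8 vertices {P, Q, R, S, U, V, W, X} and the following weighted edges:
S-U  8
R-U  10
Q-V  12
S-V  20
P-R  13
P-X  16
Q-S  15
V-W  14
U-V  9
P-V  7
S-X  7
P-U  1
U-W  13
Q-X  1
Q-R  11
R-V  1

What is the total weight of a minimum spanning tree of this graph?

38

Kruskal's algorithm — process edges by increasing weight (ties by edge label):
P-U (1): add — endpoints in different components.
Q-X (1): add — endpoints in different components.
R-V (1): add — endpoints in different components.
P-V (7): add — endpoints in different components.
S-X (7): add — endpoints in different components.
S-U (8): add — endpoints in different components.
U-V (9): skip — U and V already connected.
R-U (10): skip — U and R already connected.
Q-R (11): skip — R and Q already connected.
Q-V (12): skip — V and Q already connected.
P-R (13): skip — R and P already connected.
U-W (13): add — endpoints in different components.
MST edges: P-U, Q-X, R-V, P-V, S-X, S-U, U-W; total weight 1+1+1+7+7+8+13 = 38.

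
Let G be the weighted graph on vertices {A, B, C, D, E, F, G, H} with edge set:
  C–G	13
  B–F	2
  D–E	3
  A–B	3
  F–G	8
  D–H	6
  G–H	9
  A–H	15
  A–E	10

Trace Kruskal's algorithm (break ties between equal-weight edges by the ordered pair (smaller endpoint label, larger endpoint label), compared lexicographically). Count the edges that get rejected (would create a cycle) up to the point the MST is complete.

Kruskal's algorithm — process edges by increasing weight (ties by edge label):
B–F (2): add — endpoints in different components.
A–B (3): add — endpoints in different components.
D–E (3): add — endpoints in different components.
D–H (6): add — endpoints in different components.
F–G (8): add — endpoints in different components.
G–H (9): add — endpoints in different components.
A–E (10): skip — A and E already connected.
C–G (13): add — endpoints in different components.
Edges rejected before the tree was complete: 1.

1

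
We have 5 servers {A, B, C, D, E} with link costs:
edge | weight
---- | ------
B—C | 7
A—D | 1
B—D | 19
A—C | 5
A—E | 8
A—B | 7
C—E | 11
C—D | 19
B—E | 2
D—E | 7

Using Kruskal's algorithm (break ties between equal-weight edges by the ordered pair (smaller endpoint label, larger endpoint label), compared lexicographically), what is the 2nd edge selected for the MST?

Sort edges by weight, then run Kruskal:
A—D (1): add. Components now {A,D} {B} {C} {E}
B—E (2): add. Components now {A,D} {B,E} {C}
A—C (5): add. Components now {A,C,D} {B,E}
A—B (7): add. Components now {A,B,C,D,E}
The 2nd edge added is B—E.

B-E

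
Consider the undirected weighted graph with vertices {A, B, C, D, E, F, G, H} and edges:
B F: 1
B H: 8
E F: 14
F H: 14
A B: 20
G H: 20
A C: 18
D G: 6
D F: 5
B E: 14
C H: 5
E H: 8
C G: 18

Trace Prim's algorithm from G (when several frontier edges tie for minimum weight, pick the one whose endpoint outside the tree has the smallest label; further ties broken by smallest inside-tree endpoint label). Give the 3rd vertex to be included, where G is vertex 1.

Prim, starting at G.
Step 1: cheapest edge leaving the tree is D G (6); add D.
Step 2: cheapest edge leaving the tree is D F (5); add F.
Step 3: cheapest edge leaving the tree is B F (1); add B.
Step 4: cheapest edge leaving the tree is B H (8); add H.
Step 5: cheapest edge leaving the tree is C H (5); add C.
Step 6: cheapest edge leaving the tree is E H (8); add E.
Step 7: cheapest edge leaving the tree is A C (18); add A.
Vertex order: G, D, F, B, H, C, E, A. The 3rd vertex is F.

F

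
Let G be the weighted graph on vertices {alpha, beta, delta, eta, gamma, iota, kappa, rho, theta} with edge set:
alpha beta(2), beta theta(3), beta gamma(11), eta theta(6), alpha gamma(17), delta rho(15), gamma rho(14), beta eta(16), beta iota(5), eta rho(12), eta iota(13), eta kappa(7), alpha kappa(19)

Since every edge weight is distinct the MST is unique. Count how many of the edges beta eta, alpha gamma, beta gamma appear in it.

Kruskal: consider edges lightest-first.
alpha beta (2): add — endpoints in different components.
beta theta (3): add — endpoints in different components.
beta iota (5): add — endpoints in different components.
eta theta (6): add — endpoints in different components.
eta kappa (7): add — endpoints in different components.
beta gamma (11): add — endpoints in different components.
eta rho (12): add — endpoints in different components.
eta iota (13): skip — eta and iota already connected.
gamma rho (14): skip — rho and gamma already connected.
delta rho (15): add — endpoints in different components.
MST edge set: {alpha beta, beta theta, beta iota, eta theta, eta kappa, beta gamma, eta rho, delta rho}.
Of the listed edges, {beta gamma} are in the MST → 1.

1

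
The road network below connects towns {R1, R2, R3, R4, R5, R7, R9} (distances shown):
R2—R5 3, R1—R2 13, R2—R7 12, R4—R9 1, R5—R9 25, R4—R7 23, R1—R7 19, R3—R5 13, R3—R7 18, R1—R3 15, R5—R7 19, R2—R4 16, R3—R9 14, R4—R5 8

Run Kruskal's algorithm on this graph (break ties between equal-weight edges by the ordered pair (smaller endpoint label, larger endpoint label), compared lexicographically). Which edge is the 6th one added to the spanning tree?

Kruskal's algorithm — process edges by increasing weight (ties by edge label):
R4—R9 (1): add. Components now {R5} {R4,R9} {R2} {R1} {R3} {R7}
R2—R5 (3): add. Components now {R2,R5} {R4,R9} {R1} {R3} {R7}
R4—R5 (8): add. Components now {R2,R4,R5,R9} {R1} {R3} {R7}
R2—R7 (12): add. Components now {R2,R4,R5,R7,R9} {R1} {R3}
R1—R2 (13): add. Components now {R1,R2,R4,R5,R7,R9} {R3}
R3—R5 (13): add. Components now {R1,R2,R3,R4,R5,R7,R9}
The 6th edge added is R3—R5.

R3-R5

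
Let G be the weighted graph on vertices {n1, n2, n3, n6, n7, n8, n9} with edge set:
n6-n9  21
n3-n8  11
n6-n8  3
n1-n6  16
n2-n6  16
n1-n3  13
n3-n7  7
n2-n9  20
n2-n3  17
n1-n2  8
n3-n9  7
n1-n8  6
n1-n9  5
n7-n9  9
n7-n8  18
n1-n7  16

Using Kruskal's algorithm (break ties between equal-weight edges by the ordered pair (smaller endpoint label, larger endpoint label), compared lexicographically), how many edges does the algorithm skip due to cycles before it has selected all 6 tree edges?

0

Kruskal: consider edges lightest-first.
n6-n8 (3): add — endpoints in different components.
n1-n9 (5): add — endpoints in different components.
n1-n8 (6): add — endpoints in different components.
n3-n7 (7): add — endpoints in different components.
n3-n9 (7): add — endpoints in different components.
n1-n2 (8): add — endpoints in different components.
Edges rejected before the tree was complete: 0.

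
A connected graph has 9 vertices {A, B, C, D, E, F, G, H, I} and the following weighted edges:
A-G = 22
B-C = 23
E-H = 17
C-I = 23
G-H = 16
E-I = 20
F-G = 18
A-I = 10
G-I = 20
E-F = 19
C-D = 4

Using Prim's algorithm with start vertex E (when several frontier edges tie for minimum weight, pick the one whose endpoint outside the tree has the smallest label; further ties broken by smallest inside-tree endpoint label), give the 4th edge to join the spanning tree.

E-I

Grow the tree from E using Prim:
Step 1: frontier [E-H 17, E-F 19, E-I 20] → take E-H (17); add H.
Step 2: frontier [E-F 19, E-I 20, G-H 16] → take G-H (16); add G.
Step 3: frontier [E-F 19, E-I 20, F-G 18, G-I 20, A-G 22] → take F-G (18); add F.
Step 4: frontier [E-I 20, G-I 20, A-G 22] → take E-I (20); add I.
Step 5: frontier [A-G 22, A-I 10, C-I 23] → take A-I (10); add A.
Step 6: frontier [C-I 23] → take C-I (23); add C.
Step 7: frontier [C-D 4, B-C 23] → take C-D (4); add D.
Step 8: frontier [B-C 23] → take B-C (23); add B.
The 4th edge added is E-I.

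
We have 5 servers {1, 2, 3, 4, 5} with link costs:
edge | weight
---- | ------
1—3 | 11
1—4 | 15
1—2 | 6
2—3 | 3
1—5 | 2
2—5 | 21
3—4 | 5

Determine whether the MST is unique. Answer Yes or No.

Yes

Sort edges by weight, then run Kruskal:
1—5 (2): add — endpoints in different components.
2—3 (3): add — endpoints in different components.
3—4 (5): add — endpoints in different components.
1—2 (6): add — endpoints in different components.
Every non-tree edge has weight strictly greater than the heaviest edge on the tree path between its endpoints, so the MST is unique.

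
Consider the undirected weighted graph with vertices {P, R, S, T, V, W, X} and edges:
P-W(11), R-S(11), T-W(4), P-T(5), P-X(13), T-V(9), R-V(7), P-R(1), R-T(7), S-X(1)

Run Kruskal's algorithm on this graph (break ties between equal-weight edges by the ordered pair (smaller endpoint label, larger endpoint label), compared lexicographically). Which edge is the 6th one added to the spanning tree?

Sort edges by weight, then run Kruskal:
P-R (1): add. Components now {X} {P,R} {V} {W} {S} {T}
S-X (1): add. Components now {S,X} {P,R} {V} {W} {T}
T-W (4): add. Components now {S,X} {P,R} {V} {T,W}
P-T (5): add. Components now {S,X} {P,R,T,W} {V}
R-T (7): skip — R and T already connected.
R-V (7): add. Components now {S,X} {P,R,T,V,W}
T-V (9): skip — V and T already connected.
P-W (11): skip — P and W already connected.
R-S (11): add. Components now {P,R,S,T,V,W,X}
The 6th edge added is R-S.

R-S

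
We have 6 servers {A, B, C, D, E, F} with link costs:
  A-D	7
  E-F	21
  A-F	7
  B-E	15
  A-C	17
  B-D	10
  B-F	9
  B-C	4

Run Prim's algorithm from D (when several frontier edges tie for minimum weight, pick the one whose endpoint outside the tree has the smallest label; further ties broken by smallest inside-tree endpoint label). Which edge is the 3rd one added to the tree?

B-F

Prim's algorithm from D:
Step 1: cheapest edge leaving the tree is A-D (7); add A.
Step 2: cheapest edge leaving the tree is A-F (7); add F.
Step 3: cheapest edge leaving the tree is B-F (9); add B.
Step 4: cheapest edge leaving the tree is B-C (4); add C.
Step 5: cheapest edge leaving the tree is B-E (15); add E.
The 3rd edge added is B-F.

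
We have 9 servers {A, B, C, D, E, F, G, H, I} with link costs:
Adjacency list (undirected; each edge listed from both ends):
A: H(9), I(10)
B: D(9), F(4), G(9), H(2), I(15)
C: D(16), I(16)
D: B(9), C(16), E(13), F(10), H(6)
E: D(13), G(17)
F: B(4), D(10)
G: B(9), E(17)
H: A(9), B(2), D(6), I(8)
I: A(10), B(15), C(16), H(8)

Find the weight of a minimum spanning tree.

67

Prim's algorithm from B:
Step 1: cheapest edge leaving the tree is B H (2); add H.
Step 2: cheapest edge leaving the tree is B F (4); add F.
Step 3: cheapest edge leaving the tree is D H (6); add D.
Step 4: cheapest edge leaving the tree is H I (8); add I.
Step 5: cheapest edge leaving the tree is A H (9); add A.
Step 6: cheapest edge leaving the tree is B G (9); add G.
Step 7: cheapest edge leaving the tree is D E (13); add E.
Step 8: cheapest edge leaving the tree is C D (16); add C.
MST edges: B H, B F, D H, H I, A H, B G, D E, C D; total weight 2+4+6+8+9+9+13+16 = 67.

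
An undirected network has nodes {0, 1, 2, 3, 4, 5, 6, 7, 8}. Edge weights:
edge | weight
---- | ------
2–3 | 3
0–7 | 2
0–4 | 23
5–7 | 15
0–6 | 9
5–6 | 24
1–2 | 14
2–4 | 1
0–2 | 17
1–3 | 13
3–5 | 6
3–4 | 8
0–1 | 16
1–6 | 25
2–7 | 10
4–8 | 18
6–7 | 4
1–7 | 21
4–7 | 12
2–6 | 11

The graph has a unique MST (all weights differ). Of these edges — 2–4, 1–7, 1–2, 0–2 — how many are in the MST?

Kruskal's algorithm — process edges by increasing weight (ties by edge label):
2–4 (1): add — endpoints in different components.
0–7 (2): add — endpoints in different components.
2–3 (3): add — endpoints in different components.
6–7 (4): add — endpoints in different components.
3–5 (6): add — endpoints in different components.
3–4 (8): skip — 3 and 4 already connected.
0–6 (9): skip — 0 and 6 already connected.
2–7 (10): add — endpoints in different components.
2–6 (11): skip — 2 and 6 already connected.
4–7 (12): skip — 4 and 7 already connected.
1–3 (13): add — endpoints in different components.
1–2 (14): skip — 1 and 2 already connected.
5–7 (15): skip — 5 and 7 already connected.
0–1 (16): skip — 0 and 1 already connected.
0–2 (17): skip — 0 and 2 already connected.
4–8 (18): add — endpoints in different components.
MST edge set: {2–4, 0–7, 2–3, 6–7, 3–5, 2–7, 1–3, 4–8}.
Of the listed edges, {2–4} are in the MST → 1.

1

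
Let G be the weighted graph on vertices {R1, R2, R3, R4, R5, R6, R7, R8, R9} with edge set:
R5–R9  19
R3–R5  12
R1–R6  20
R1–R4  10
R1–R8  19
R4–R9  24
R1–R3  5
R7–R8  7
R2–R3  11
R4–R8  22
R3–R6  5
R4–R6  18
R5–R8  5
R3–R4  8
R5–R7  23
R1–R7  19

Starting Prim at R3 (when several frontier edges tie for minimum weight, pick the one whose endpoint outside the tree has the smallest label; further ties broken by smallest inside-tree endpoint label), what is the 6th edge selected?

Prim's algorithm from R3:
Step 1: cheapest edge leaving the tree is R1–R3 (5); add R1.
Step 2: cheapest edge leaving the tree is R3–R6 (5); add R6.
Step 3: cheapest edge leaving the tree is R3–R4 (8); add R4.
Step 4: cheapest edge leaving the tree is R2–R3 (11); add R2.
Step 5: cheapest edge leaving the tree is R3–R5 (12); add R5.
Step 6: cheapest edge leaving the tree is R5–R8 (5); add R8.
Step 7: cheapest edge leaving the tree is R7–R8 (7); add R7.
Step 8: cheapest edge leaving the tree is R5–R9 (19); add R9.
The 6th edge added is R5–R8.

R5-R8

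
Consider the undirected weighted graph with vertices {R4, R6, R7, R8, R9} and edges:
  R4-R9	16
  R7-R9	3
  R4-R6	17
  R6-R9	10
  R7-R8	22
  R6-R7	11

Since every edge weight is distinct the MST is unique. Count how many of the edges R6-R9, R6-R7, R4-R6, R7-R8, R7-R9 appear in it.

Kruskal: consider edges lightest-first.
R7-R9 (3): add. Components now {R7,R9} {R8} {R4} {R6}
R6-R9 (10): add. Components now {R6,R7,R9} {R8} {R4}
R6-R7 (11): skip — R7 and R6 already connected.
R4-R9 (16): add. Components now {R4,R6,R7,R9} {R8}
R4-R6 (17): skip — R4 and R6 already connected.
R7-R8 (22): add. Components now {R4,R6,R7,R8,R9}
MST edge set: {R7-R9, R6-R9, R4-R9, R7-R8}.
Of the listed edges, {R6-R9, R7-R8, R7-R9} are in the MST → 3.

3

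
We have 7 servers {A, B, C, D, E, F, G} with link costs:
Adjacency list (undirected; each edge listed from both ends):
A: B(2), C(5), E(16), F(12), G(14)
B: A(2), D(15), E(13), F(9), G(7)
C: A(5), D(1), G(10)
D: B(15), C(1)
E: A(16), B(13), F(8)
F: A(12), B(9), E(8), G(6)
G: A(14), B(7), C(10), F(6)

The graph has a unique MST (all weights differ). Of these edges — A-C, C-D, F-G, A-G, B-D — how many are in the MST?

Kruskal's algorithm — process edges by increasing weight (ties by edge label):
C-D (1): add. Components now {A} {B} {C,D} {E} {F} {G}
A-B (2): add. Components now {A,B} {C,D} {E} {F} {G}
A-C (5): add. Components now {A,B,C,D} {E} {F} {G}
F-G (6): add. Components now {A,B,C,D} {E} {F,G}
B-G (7): add. Components now {A,B,C,D,F,G} {E}
E-F (8): add. Components now {A,B,C,D,E,F,G}
MST edge set: {C-D, A-B, A-C, F-G, B-G, E-F}.
Of the listed edges, {A-C, C-D, F-G} are in the MST → 3.

3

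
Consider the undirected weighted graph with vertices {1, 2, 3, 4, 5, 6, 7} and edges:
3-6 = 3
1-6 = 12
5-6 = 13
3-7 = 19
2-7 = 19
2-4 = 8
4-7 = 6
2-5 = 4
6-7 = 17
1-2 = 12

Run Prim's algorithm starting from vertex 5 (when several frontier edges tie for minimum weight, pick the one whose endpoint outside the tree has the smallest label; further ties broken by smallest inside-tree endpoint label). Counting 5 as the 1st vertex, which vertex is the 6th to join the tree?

6

Grow the tree from 5 using Prim:
Step 1: frontier [2-5 4, 5-6 13] → take 2-5 (4); add 2.
Step 2: frontier [2-4 8, 1-2 12, 2-7 19, 5-6 13] → take 2-4 (8); add 4.
Step 3: frontier [1-2 12, 2-7 19, 4-7 6, 5-6 13] → take 4-7 (6); add 7.
Step 4: frontier [1-2 12, 5-6 13, 6-7 17, 3-7 19] → take 1-2 (12); add 1.
Step 5: frontier [1-6 12, 5-6 13, 6-7 17, 3-7 19] → take 1-6 (12); add 6.
Step 6: frontier [3-6 3, 3-7 19] → take 3-6 (3); add 3.
Vertex order: 5, 2, 4, 7, 1, 6, 3. The 6th vertex is 6.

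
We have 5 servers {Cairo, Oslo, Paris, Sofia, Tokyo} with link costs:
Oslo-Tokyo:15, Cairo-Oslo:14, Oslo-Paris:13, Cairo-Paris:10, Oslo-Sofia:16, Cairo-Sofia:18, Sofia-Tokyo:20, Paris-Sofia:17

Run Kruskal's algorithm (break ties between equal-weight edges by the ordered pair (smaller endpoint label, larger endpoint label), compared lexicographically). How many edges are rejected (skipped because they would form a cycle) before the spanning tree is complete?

1

Kruskal: consider edges lightest-first.
Cairo-Paris (10): add — endpoints in different components.
Oslo-Paris (13): add — endpoints in different components.
Cairo-Oslo (14): skip — Cairo and Oslo already connected.
Oslo-Tokyo (15): add — endpoints in different components.
Oslo-Sofia (16): add — endpoints in different components.
Edges rejected before the tree was complete: 1.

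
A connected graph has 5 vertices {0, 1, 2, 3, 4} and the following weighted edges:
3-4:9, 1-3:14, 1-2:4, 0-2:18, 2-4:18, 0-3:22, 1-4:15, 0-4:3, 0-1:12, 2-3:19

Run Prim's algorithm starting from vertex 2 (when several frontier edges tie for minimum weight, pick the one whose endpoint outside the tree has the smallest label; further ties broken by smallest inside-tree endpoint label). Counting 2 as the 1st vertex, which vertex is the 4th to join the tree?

Prim, starting at 2.
Step 1: cheapest edge leaving the tree is 1-2 (4); add 1.
Step 2: cheapest edge leaving the tree is 0-1 (12); add 0.
Step 3: cheapest edge leaving the tree is 0-4 (3); add 4.
Step 4: cheapest edge leaving the tree is 3-4 (9); add 3.
Vertex order: 2, 1, 0, 4, 3. The 4th vertex is 4.

4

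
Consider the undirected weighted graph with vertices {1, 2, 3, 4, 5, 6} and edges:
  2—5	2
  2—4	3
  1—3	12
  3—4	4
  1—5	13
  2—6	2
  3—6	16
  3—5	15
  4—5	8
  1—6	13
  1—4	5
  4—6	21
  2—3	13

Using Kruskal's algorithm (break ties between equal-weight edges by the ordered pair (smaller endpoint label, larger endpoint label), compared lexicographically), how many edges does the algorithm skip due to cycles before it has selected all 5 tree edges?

Sort edges by weight, then run Kruskal:
2—5 (2): add. Components now {1} {2,5} {3} {4} {6}
2—6 (2): add. Components now {1} {2,5,6} {3} {4}
2—4 (3): add. Components now {1} {2,4,5,6} {3}
3—4 (4): add. Components now {1} {2,3,4,5,6}
1—4 (5): add. Components now {1,2,3,4,5,6}
Edges rejected before the tree was complete: 0.

0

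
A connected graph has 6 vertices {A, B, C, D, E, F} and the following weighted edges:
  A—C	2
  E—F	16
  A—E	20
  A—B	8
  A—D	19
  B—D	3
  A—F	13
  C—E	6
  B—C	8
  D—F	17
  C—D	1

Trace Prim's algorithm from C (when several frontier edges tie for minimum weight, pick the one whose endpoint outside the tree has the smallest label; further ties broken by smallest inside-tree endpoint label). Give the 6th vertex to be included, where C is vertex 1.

Prim's algorithm from C:
Step 1: cheapest edge leaving the tree is C—D (1); add D.
Step 2: cheapest edge leaving the tree is A—C (2); add A.
Step 3: cheapest edge leaving the tree is B—D (3); add B.
Step 4: cheapest edge leaving the tree is C—E (6); add E.
Step 5: cheapest edge leaving the tree is A—F (13); add F.
Vertex order: C, D, A, B, E, F. The 6th vertex is F.

F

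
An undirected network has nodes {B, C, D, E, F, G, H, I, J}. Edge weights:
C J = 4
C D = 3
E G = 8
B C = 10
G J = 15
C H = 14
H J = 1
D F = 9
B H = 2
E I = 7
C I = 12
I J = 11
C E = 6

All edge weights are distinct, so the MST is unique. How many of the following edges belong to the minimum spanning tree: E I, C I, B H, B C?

Kruskal: consider edges lightest-first.
H J (1): add — endpoints in different components.
B H (2): add — endpoints in different components.
C D (3): add — endpoints in different components.
C J (4): add — endpoints in different components.
C E (6): add — endpoints in different components.
E I (7): add — endpoints in different components.
E G (8): add — endpoints in different components.
D F (9): add — endpoints in different components.
MST edge set: {H J, B H, C D, C J, C E, E I, E G, D F}.
Of the listed edges, {E I, B H} are in the MST → 2.

2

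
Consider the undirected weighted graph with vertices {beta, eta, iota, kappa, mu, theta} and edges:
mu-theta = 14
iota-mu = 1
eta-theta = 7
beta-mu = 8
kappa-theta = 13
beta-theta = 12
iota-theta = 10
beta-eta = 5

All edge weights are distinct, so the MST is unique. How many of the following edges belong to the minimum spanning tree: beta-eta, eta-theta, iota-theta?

2

Kruskal: consider edges lightest-first.
iota-mu (1): add — endpoints in different components.
beta-eta (5): add — endpoints in different components.
eta-theta (7): add — endpoints in different components.
beta-mu (8): add — endpoints in different components.
iota-theta (10): skip — theta and iota already connected.
beta-theta (12): skip — beta and theta already connected.
kappa-theta (13): add — endpoints in different components.
MST edge set: {iota-mu, beta-eta, eta-theta, beta-mu, kappa-theta}.
Of the listed edges, {beta-eta, eta-theta} are in the MST → 2.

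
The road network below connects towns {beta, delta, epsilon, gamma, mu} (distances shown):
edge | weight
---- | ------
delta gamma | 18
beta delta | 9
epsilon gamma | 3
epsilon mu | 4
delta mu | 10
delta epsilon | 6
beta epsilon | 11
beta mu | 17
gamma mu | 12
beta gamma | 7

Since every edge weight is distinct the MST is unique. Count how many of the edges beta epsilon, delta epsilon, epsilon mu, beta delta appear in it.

Kruskal: consider edges lightest-first.
epsilon gamma (3): add — endpoints in different components.
epsilon mu (4): add — endpoints in different components.
delta epsilon (6): add — endpoints in different components.
beta gamma (7): add — endpoints in different components.
MST edge set: {epsilon gamma, epsilon mu, delta epsilon, beta gamma}.
Of the listed edges, {delta epsilon, epsilon mu} are in the MST → 2.

2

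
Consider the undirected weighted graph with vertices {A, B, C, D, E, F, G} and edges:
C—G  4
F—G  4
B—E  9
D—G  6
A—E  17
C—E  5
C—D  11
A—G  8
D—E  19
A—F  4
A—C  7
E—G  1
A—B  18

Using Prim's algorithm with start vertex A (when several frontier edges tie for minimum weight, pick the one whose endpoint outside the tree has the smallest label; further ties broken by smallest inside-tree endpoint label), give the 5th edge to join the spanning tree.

D-G

Prim, starting at A.
Step 1: cheapest edge leaving the tree is A—F (4); add F.
Step 2: cheapest edge leaving the tree is F—G (4); add G.
Step 3: cheapest edge leaving the tree is E—G (1); add E.
Step 4: cheapest edge leaving the tree is C—G (4); add C.
Step 5: cheapest edge leaving the tree is D—G (6); add D.
Step 6: cheapest edge leaving the tree is B—E (9); add B.
The 5th edge added is D—G.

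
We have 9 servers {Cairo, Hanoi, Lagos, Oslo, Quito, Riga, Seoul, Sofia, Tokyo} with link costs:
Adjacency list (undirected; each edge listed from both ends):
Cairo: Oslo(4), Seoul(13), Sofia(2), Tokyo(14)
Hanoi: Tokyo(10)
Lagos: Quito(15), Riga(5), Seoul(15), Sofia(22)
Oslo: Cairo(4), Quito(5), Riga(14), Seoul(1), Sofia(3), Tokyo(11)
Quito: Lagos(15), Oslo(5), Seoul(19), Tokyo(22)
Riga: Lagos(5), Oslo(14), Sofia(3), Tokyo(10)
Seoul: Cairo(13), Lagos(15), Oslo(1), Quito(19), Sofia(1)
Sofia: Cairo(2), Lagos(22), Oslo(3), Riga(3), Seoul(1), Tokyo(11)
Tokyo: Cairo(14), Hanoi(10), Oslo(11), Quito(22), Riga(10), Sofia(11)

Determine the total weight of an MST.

37

Grow the tree from Quito using Prim:
Step 1: cheapest edge leaving the tree is Oslo–Quito (5); add Oslo.
Step 2: cheapest edge leaving the tree is Oslo–Seoul (1); add Seoul.
Step 3: cheapest edge leaving the tree is Seoul–Sofia (1); add Sofia.
Step 4: cheapest edge leaving the tree is Cairo–Sofia (2); add Cairo.
Step 5: cheapest edge leaving the tree is Riga–Sofia (3); add Riga.
Step 6: cheapest edge leaving the tree is Lagos–Riga (5); add Lagos.
Step 7: cheapest edge leaving the tree is Riga–Tokyo (10); add Tokyo.
Step 8: cheapest edge leaving the tree is Hanoi–Tokyo (10); add Hanoi.
MST edges: Oslo–Quito, Oslo–Seoul, Seoul–Sofia, Cairo–Sofia, Riga–Sofia, Lagos–Riga, Riga–Tokyo, Hanoi–Tokyo; total weight 5+1+1+2+3+5+10+10 = 37.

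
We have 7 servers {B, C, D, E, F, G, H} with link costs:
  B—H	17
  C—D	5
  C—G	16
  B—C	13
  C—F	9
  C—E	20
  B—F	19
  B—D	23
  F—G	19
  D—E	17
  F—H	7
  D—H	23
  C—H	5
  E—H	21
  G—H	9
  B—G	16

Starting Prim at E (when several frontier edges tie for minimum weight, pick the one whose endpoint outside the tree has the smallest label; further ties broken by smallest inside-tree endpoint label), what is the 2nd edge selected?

C-D

Prim, starting at E.
Step 1: cheapest edge leaving the tree is D—E (17); add D.
Step 2: cheapest edge leaving the tree is C—D (5); add C.
Step 3: cheapest edge leaving the tree is C—H (5); add H.
Step 4: cheapest edge leaving the tree is F—H (7); add F.
Step 5: cheapest edge leaving the tree is G—H (9); add G.
Step 6: cheapest edge leaving the tree is B—C (13); add B.
The 2nd edge added is C—D.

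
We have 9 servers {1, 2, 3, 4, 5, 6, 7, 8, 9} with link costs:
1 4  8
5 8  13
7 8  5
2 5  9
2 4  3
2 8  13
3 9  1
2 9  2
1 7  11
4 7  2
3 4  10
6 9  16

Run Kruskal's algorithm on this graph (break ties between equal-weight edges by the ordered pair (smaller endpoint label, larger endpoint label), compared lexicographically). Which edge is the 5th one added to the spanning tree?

Kruskal's algorithm — process edges by increasing weight (ties by edge label):
3 9 (1): add — endpoints in different components.
2 9 (2): add — endpoints in different components.
4 7 (2): add — endpoints in different components.
2 4 (3): add — endpoints in different components.
7 8 (5): add — endpoints in different components.
1 4 (8): add — endpoints in different components.
2 5 (9): add — endpoints in different components.
3 4 (10): skip — 3 and 4 already connected.
1 7 (11): skip — 1 and 7 already connected.
2 8 (13): skip — 2 and 8 already connected.
5 8 (13): skip — 5 and 8 already connected.
6 9 (16): add — endpoints in different components.
The 5th edge added is 7 8.

7-8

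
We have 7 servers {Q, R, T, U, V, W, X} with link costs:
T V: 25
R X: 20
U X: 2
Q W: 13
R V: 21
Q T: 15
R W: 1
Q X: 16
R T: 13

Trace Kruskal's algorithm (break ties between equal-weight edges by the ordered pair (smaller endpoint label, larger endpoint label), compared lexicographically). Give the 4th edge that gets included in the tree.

Sort edges by weight, then run Kruskal:
R W (1): add — endpoints in different components.
U X (2): add — endpoints in different components.
Q W (13): add — endpoints in different components.
R T (13): add — endpoints in different components.
Q T (15): skip — T and Q already connected.
Q X (16): add — endpoints in different components.
R X (20): skip — R and X already connected.
R V (21): add — endpoints in different components.
The 4th edge added is R T.

R-T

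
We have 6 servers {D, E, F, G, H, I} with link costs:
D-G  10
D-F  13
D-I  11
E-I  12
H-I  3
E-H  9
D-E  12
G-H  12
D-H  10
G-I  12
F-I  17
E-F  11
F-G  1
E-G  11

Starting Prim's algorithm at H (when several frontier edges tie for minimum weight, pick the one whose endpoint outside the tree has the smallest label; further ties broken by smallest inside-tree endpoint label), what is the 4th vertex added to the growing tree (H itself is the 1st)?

Prim, starting at H.
Step 1: frontier [H-I 3, E-H 9, D-H 10, G-H 12] → take H-I (3); add I.
Step 2: frontier [E-H 9, D-H 10, G-H 12, D-I 11, E-I 12, G-I 12, F-I 17] → take E-H (9); add E.
Step 3: frontier [E-F 11, E-G 11, D-E 12, D-H 10, G-H 12, D-I 11, G-I 12, F-I 17] → take D-H (10); add D.
Step 4: frontier [D-G 10, D-F 13, E-F 11, E-G 11, G-H 12, G-I 12, F-I 17] → take D-G (10); add G.
Step 5: frontier [D-F 13, E-F 11, F-G 1, F-I 17] → take F-G (1); add F.
Vertex order: H, I, E, D, G, F. The 4th vertex is D.

D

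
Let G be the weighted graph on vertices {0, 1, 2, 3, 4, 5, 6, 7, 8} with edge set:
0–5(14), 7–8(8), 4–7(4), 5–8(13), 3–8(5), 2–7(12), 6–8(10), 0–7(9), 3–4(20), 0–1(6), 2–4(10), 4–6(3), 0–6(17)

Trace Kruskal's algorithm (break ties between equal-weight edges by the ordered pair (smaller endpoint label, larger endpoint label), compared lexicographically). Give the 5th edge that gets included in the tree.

Sort edges by weight, then run Kruskal:
4–6 (3): add — endpoints in different components.
4–7 (4): add — endpoints in different components.
3–8 (5): add — endpoints in different components.
0–1 (6): add — endpoints in different components.
7–8 (8): add — endpoints in different components.
0–7 (9): add — endpoints in different components.
2–4 (10): add — endpoints in different components.
6–8 (10): skip — 6 and 8 already connected.
2–7 (12): skip — 2 and 7 already connected.
5–8 (13): add — endpoints in different components.
The 5th edge added is 7–8.

7-8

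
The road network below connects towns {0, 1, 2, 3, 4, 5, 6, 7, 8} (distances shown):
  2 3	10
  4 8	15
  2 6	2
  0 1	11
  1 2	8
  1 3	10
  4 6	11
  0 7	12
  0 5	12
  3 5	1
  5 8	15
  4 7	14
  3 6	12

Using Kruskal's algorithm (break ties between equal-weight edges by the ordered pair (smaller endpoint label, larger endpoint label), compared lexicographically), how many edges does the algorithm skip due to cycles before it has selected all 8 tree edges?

Kruskal's algorithm — process edges by increasing weight (ties by edge label):
3 5 (1): add — endpoints in different components.
2 6 (2): add — endpoints in different components.
1 2 (8): add — endpoints in different components.
1 3 (10): add — endpoints in different components.
2 3 (10): skip — 2 and 3 already connected.
0 1 (11): add — endpoints in different components.
4 6 (11): add — endpoints in different components.
0 5 (12): skip — 0 and 5 already connected.
0 7 (12): add — endpoints in different components.
3 6 (12): skip — 3 and 6 already connected.
4 7 (14): skip — 4 and 7 already connected.
4 8 (15): add — endpoints in different components.
Edges rejected before the tree was complete: 4.

4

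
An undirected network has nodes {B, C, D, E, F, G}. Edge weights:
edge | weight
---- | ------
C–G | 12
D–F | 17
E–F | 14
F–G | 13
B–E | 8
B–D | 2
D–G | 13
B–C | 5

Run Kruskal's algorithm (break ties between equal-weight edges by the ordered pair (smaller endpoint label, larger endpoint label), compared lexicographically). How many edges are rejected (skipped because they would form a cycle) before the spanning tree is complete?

Kruskal's algorithm — process edges by increasing weight (ties by edge label):
B–D (2): add. Components now {B,D} {C} {E} {F} {G}
B–C (5): add. Components now {B,C,D} {E} {F} {G}
B–E (8): add. Components now {B,C,D,E} {F} {G}
C–G (12): add. Components now {B,C,D,E,G} {F}
D–G (13): skip — D and G already connected.
F–G (13): add. Components now {B,C,D,E,F,G}
Edges rejected before the tree was complete: 1.

1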